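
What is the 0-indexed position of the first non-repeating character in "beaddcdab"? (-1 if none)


Input: beaddcdab
Character frequencies:
  'a': 2
  'b': 2
  'c': 1
  'd': 3
  'e': 1
Scanning left to right for freq == 1:
  Position 0 ('b'): freq=2, skip
  Position 1 ('e'): unique! => answer = 1

1


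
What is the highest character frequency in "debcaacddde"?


Input: debcaacddde
Character counts:
  'a': 2
  'b': 1
  'c': 2
  'd': 4
  'e': 2
Maximum frequency: 4

4


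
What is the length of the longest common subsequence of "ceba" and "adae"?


LCS of "ceba" and "adae"
DP table:
           a    d    a    e
      0    0    0    0    0
  c   0    0    0    0    0
  e   0    0    0    0    1
  b   0    0    0    0    1
  a   0    1    1    1    1
LCS length = dp[4][4] = 1

1


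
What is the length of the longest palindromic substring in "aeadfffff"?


Input: "aeadfffff"
Checking substrings for palindromes:
  [4:9] "fffff" (len 5) => palindrome
  [4:8] "ffff" (len 4) => palindrome
  [5:9] "ffff" (len 4) => palindrome
  [0:3] "aea" (len 3) => palindrome
  [4:7] "fff" (len 3) => palindrome
  [5:8] "fff" (len 3) => palindrome
Longest palindromic substring: "fffff" with length 5

5


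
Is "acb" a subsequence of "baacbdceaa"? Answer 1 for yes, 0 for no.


Check if "acb" is a subsequence of "baacbdceaa"
Greedy scan:
  Position 0 ('b'): no match needed
  Position 1 ('a'): matches sub[0] = 'a'
  Position 2 ('a'): no match needed
  Position 3 ('c'): matches sub[1] = 'c'
  Position 4 ('b'): matches sub[2] = 'b'
  Position 5 ('d'): no match needed
  Position 6 ('c'): no match needed
  Position 7 ('e'): no match needed
  Position 8 ('a'): no match needed
  Position 9 ('a'): no match needed
All 3 characters matched => is a subsequence

1


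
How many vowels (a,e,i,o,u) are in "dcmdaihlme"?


Input: dcmdaihlme
Checking each character:
  'd' at position 0: consonant
  'c' at position 1: consonant
  'm' at position 2: consonant
  'd' at position 3: consonant
  'a' at position 4: vowel (running total: 1)
  'i' at position 5: vowel (running total: 2)
  'h' at position 6: consonant
  'l' at position 7: consonant
  'm' at position 8: consonant
  'e' at position 9: vowel (running total: 3)
Total vowels: 3

3


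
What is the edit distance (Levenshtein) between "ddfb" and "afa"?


Computing edit distance: "ddfb" -> "afa"
DP table:
           a    f    a
      0    1    2    3
  d   1    1    2    3
  d   2    2    2    3
  f   3    3    2    3
  b   4    4    3    3
Edit distance = dp[4][3] = 3

3


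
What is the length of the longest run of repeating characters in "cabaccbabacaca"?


Input: "cabaccbabacaca"
Scanning for longest run:
  Position 1 ('a'): new char, reset run to 1
  Position 2 ('b'): new char, reset run to 1
  Position 3 ('a'): new char, reset run to 1
  Position 4 ('c'): new char, reset run to 1
  Position 5 ('c'): continues run of 'c', length=2
  Position 6 ('b'): new char, reset run to 1
  Position 7 ('a'): new char, reset run to 1
  Position 8 ('b'): new char, reset run to 1
  Position 9 ('a'): new char, reset run to 1
  Position 10 ('c'): new char, reset run to 1
  Position 11 ('a'): new char, reset run to 1
  Position 12 ('c'): new char, reset run to 1
  Position 13 ('a'): new char, reset run to 1
Longest run: 'c' with length 2

2


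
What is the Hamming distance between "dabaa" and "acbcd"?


Comparing "dabaa" and "acbcd" position by position:
  Position 0: 'd' vs 'a' => differ
  Position 1: 'a' vs 'c' => differ
  Position 2: 'b' vs 'b' => same
  Position 3: 'a' vs 'c' => differ
  Position 4: 'a' vs 'd' => differ
Total differences (Hamming distance): 4

4


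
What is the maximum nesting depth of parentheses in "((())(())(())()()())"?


Input: "((())(())(())()()())"
Tracking depth:
  Position 0 '(': depth becomes 1
  Position 1 '(': depth becomes 2
  Position 2 '(': depth becomes 3
  Position 3 ')': depth becomes 2
  Position 4 ')': depth becomes 1
  Position 5 '(': depth becomes 2
  Position 6 '(': depth becomes 3
  Position 7 ')': depth becomes 2
  Position 8 ')': depth becomes 1
  Position 9 '(': depth becomes 2
  Position 10 '(': depth becomes 3
  Position 11 ')': depth becomes 2
  Position 12 ')': depth becomes 1
  Position 13 '(': depth becomes 2
  Position 14 ')': depth becomes 1
  Position 15 '(': depth becomes 2
  Position 16 ')': depth becomes 1
  Position 17 '(': depth becomes 2
  Position 18 ')': depth becomes 1
  Position 19 ')': depth becomes 0
Maximum depth reached: 3

3


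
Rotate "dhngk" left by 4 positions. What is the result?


Input: "dhngk", rotate left by 4
First 4 characters: "dhng"
Remaining characters: "k"
Concatenate remaining + first: "k" + "dhng" = "kdhng"

kdhng


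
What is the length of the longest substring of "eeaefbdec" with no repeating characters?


Input: "eeaefbdec"
Sliding window (track last position of each char):
  Position 0 ('e'): window [0,0] length 1 -- new best
  Position 1 ('e'): repeat (last at 0), move window start to 1
  Position 1 ('e'): window [1,1] length 1
  Position 2 ('a'): window [1,2] length 2 -- new best
  Position 3 ('e'): repeat (last at 1), move window start to 2
  Position 3 ('e'): window [2,3] length 2
  Position 4 ('f'): window [2,4] length 3 -- new best
  Position 5 ('b'): window [2,5] length 4 -- new best
  Position 6 ('d'): window [2,6] length 5 -- new best
  Position 7 ('e'): repeat (last at 3), move window start to 4
  Position 7 ('e'): window [4,7] length 4
  Position 8 ('c'): window [4,8] length 5
Longest substring with no repeats: "aefbd" with length 5

5


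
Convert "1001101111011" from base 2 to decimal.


Input: "1001101111011" in base 2
Positional expansion:
  Digit '1' (value 1) x 2^12 = 4096
  Digit '0' (value 0) x 2^11 = 0
  Digit '0' (value 0) x 2^10 = 0
  Digit '1' (value 1) x 2^9 = 512
  Digit '1' (value 1) x 2^8 = 256
  Digit '0' (value 0) x 2^7 = 0
  Digit '1' (value 1) x 2^6 = 64
  Digit '1' (value 1) x 2^5 = 32
  Digit '1' (value 1) x 2^4 = 16
  Digit '1' (value 1) x 2^3 = 8
  Digit '0' (value 0) x 2^2 = 0
  Digit '1' (value 1) x 2^1 = 2
  Digit '1' (value 1) x 2^0 = 1
Sum = 4987

4987


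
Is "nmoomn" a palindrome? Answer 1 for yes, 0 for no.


Input: nmoomn
Reversed: nmoomn
  Compare pos 0 ('n') with pos 5 ('n'): match
  Compare pos 1 ('m') with pos 4 ('m'): match
  Compare pos 2 ('o') with pos 3 ('o'): match
Result: palindrome

1


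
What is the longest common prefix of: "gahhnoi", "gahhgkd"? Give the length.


Words: gahhnoi, gahhgkd
  Position 0: all 'g' => match
  Position 1: all 'a' => match
  Position 2: all 'h' => match
  Position 3: all 'h' => match
  Position 4: ('n', 'g') => mismatch, stop
LCP = "gahh" (length 4)

4


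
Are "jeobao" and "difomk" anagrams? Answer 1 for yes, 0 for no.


Strings: "jeobao", "difomk"
Sorted first:  abejoo
Sorted second: dfikmo
Differ at position 0: 'a' vs 'd' => not anagrams

0


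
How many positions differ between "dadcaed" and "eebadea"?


Comparing "dadcaed" and "eebadea" position by position:
  Position 0: 'd' vs 'e' => DIFFER
  Position 1: 'a' vs 'e' => DIFFER
  Position 2: 'd' vs 'b' => DIFFER
  Position 3: 'c' vs 'a' => DIFFER
  Position 4: 'a' vs 'd' => DIFFER
  Position 5: 'e' vs 'e' => same
  Position 6: 'd' vs 'a' => DIFFER
Positions that differ: 6

6


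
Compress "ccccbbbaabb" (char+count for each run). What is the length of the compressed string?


Input: ccccbbbaabb
Runs:
  'c' x 4 => "c4"
  'b' x 3 => "b3"
  'a' x 2 => "a2"
  'b' x 2 => "b2"
Compressed: "c4b3a2b2"
Compressed length: 8

8


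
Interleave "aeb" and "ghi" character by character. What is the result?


Interleaving "aeb" and "ghi":
  Position 0: 'a' from first, 'g' from second => "ag"
  Position 1: 'e' from first, 'h' from second => "eh"
  Position 2: 'b' from first, 'i' from second => "bi"
Result: agehbi

agehbi


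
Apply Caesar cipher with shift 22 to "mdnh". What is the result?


Caesar cipher: shift "mdnh" by 22
  'm' (pos 12) + 22 = pos 8 = 'i'
  'd' (pos 3) + 22 = pos 25 = 'z'
  'n' (pos 13) + 22 = pos 9 = 'j'
  'h' (pos 7) + 22 = pos 3 = 'd'
Result: izjd

izjd


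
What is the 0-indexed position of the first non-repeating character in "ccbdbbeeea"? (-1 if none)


Input: ccbdbbeeea
Character frequencies:
  'a': 1
  'b': 3
  'c': 2
  'd': 1
  'e': 3
Scanning left to right for freq == 1:
  Position 0 ('c'): freq=2, skip
  Position 1 ('c'): freq=2, skip
  Position 2 ('b'): freq=3, skip
  Position 3 ('d'): unique! => answer = 3

3


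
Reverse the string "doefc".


Input: doefc
Reading characters right to left:
  Position 4: 'c'
  Position 3: 'f'
  Position 2: 'e'
  Position 1: 'o'
  Position 0: 'd'
Reversed: cfeod

cfeod


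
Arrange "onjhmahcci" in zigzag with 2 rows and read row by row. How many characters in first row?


Zigzag "onjhmahcci" into 2 rows:
Placing characters:
  'o' => row 0
  'n' => row 1
  'j' => row 0
  'h' => row 1
  'm' => row 0
  'a' => row 1
  'h' => row 0
  'c' => row 1
  'c' => row 0
  'i' => row 1
Rows:
  Row 0: "ojmhc"
  Row 1: "nhaci"
First row length: 5

5


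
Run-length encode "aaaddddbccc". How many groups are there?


Input: aaaddddbccc
Scanning for consecutive runs:
  Group 1: 'a' x 3 (positions 0-2)
  Group 2: 'd' x 4 (positions 3-6)
  Group 3: 'b' x 1 (positions 7-7)
  Group 4: 'c' x 3 (positions 8-10)
Total groups: 4

4


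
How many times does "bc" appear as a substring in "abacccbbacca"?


Searching for "bc" in "abacccbbacca"
Scanning each position:
  Position 0: "ab" => no
  Position 1: "ba" => no
  Position 2: "ac" => no
  Position 3: "cc" => no
  Position 4: "cc" => no
  Position 5: "cb" => no
  Position 6: "bb" => no
  Position 7: "ba" => no
  Position 8: "ac" => no
  Position 9: "cc" => no
  Position 10: "ca" => no
Total occurrences: 0

0


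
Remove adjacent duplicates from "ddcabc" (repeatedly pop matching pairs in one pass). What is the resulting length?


Input: ddcabc
Stack-based adjacent duplicate removal:
  Read 'd': push. Stack: d
  Read 'd': matches stack top 'd' => pop. Stack: (empty)
  Read 'c': push. Stack: c
  Read 'a': push. Stack: ca
  Read 'b': push. Stack: cab
  Read 'c': push. Stack: cabc
Final stack: "cabc" (length 4)

4


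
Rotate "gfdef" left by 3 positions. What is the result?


Input: "gfdef", rotate left by 3
First 3 characters: "gfd"
Remaining characters: "ef"
Concatenate remaining + first: "ef" + "gfd" = "efgfd"

efgfd


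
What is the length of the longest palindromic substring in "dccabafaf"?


Input: "dccabafaf"
Checking substrings for palindromes:
  [3:6] "aba" (len 3) => palindrome
  [5:8] "afa" (len 3) => palindrome
  [6:9] "faf" (len 3) => palindrome
  [1:3] "cc" (len 2) => palindrome
Longest palindromic substring: "aba" with length 3

3


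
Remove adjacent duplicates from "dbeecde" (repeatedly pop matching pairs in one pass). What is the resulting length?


Input: dbeecde
Stack-based adjacent duplicate removal:
  Read 'd': push. Stack: d
  Read 'b': push. Stack: db
  Read 'e': push. Stack: dbe
  Read 'e': matches stack top 'e' => pop. Stack: db
  Read 'c': push. Stack: dbc
  Read 'd': push. Stack: dbcd
  Read 'e': push. Stack: dbcde
Final stack: "dbcde" (length 5)

5


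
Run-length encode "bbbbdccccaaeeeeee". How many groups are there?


Input: bbbbdccccaaeeeeee
Scanning for consecutive runs:
  Group 1: 'b' x 4 (positions 0-3)
  Group 2: 'd' x 1 (positions 4-4)
  Group 3: 'c' x 4 (positions 5-8)
  Group 4: 'a' x 2 (positions 9-10)
  Group 5: 'e' x 6 (positions 11-16)
Total groups: 5

5


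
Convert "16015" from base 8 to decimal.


Input: "16015" in base 8
Positional expansion:
  Digit '1' (value 1) x 8^4 = 4096
  Digit '6' (value 6) x 8^3 = 3072
  Digit '0' (value 0) x 8^2 = 0
  Digit '1' (value 1) x 8^1 = 8
  Digit '5' (value 5) x 8^0 = 5
Sum = 7181

7181


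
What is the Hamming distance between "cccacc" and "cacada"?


Comparing "cccacc" and "cacada" position by position:
  Position 0: 'c' vs 'c' => same
  Position 1: 'c' vs 'a' => differ
  Position 2: 'c' vs 'c' => same
  Position 3: 'a' vs 'a' => same
  Position 4: 'c' vs 'd' => differ
  Position 5: 'c' vs 'a' => differ
Total differences (Hamming distance): 3

3


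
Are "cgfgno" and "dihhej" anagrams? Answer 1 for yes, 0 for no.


Strings: "cgfgno", "dihhej"
Sorted first:  cfggno
Sorted second: dehhij
Differ at position 0: 'c' vs 'd' => not anagrams

0


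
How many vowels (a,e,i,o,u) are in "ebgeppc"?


Input: ebgeppc
Checking each character:
  'e' at position 0: vowel (running total: 1)
  'b' at position 1: consonant
  'g' at position 2: consonant
  'e' at position 3: vowel (running total: 2)
  'p' at position 4: consonant
  'p' at position 5: consonant
  'c' at position 6: consonant
Total vowels: 2

2


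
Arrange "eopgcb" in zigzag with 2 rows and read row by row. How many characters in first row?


Zigzag "eopgcb" into 2 rows:
Placing characters:
  'e' => row 0
  'o' => row 1
  'p' => row 0
  'g' => row 1
  'c' => row 0
  'b' => row 1
Rows:
  Row 0: "epc"
  Row 1: "ogb"
First row length: 3

3


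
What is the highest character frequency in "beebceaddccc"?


Input: beebceaddccc
Character counts:
  'a': 1
  'b': 2
  'c': 4
  'd': 2
  'e': 3
Maximum frequency: 4

4


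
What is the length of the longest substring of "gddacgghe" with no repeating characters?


Input: "gddacgghe"
Sliding window (track last position of each char):
  Position 0 ('g'): window [0,0] length 1 -- new best
  Position 1 ('d'): window [0,1] length 2 -- new best
  Position 2 ('d'): repeat (last at 1), move window start to 2
  Position 2 ('d'): window [2,2] length 1
  Position 3 ('a'): window [2,3] length 2
  Position 4 ('c'): window [2,4] length 3 -- new best
  Position 5 ('g'): window [2,5] length 4 -- new best
  Position 6 ('g'): repeat (last at 5), move window start to 6
  Position 6 ('g'): window [6,6] length 1
  Position 7 ('h'): window [6,7] length 2
  Position 8 ('e'): window [6,8] length 3
Longest substring with no repeats: "dacg" with length 4

4


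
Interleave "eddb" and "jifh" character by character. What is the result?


Interleaving "eddb" and "jifh":
  Position 0: 'e' from first, 'j' from second => "ej"
  Position 1: 'd' from first, 'i' from second => "di"
  Position 2: 'd' from first, 'f' from second => "df"
  Position 3: 'b' from first, 'h' from second => "bh"
Result: ejdidfbh

ejdidfbh


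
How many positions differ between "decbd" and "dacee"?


Comparing "decbd" and "dacee" position by position:
  Position 0: 'd' vs 'd' => same
  Position 1: 'e' vs 'a' => DIFFER
  Position 2: 'c' vs 'c' => same
  Position 3: 'b' vs 'e' => DIFFER
  Position 4: 'd' vs 'e' => DIFFER
Positions that differ: 3

3


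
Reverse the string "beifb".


Input: beifb
Reading characters right to left:
  Position 4: 'b'
  Position 3: 'f'
  Position 2: 'i'
  Position 1: 'e'
  Position 0: 'b'
Reversed: bfieb

bfieb


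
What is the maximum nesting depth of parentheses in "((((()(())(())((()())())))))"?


Input: "((((()(())(())((()())())))))"
Tracking depth:
  Position 0 '(': depth becomes 1
  Position 1 '(': depth becomes 2
  Position 2 '(': depth becomes 3
  Position 3 '(': depth becomes 4
  Position 4 '(': depth becomes 5
  Position 5 ')': depth becomes 4
  Position 6 '(': depth becomes 5
  Position 7 '(': depth becomes 6
  Position 8 ')': depth becomes 5
  Position 9 ')': depth becomes 4
  Position 10 '(': depth becomes 5
  Position 11 '(': depth becomes 6
  Position 12 ')': depth becomes 5
  Position 13 ')': depth becomes 4
  Position 14 '(': depth becomes 5
  Position 15 '(': depth becomes 6
  Position 16 '(': depth becomes 7
  Position 17 ')': depth becomes 6
  Position 18 '(': depth becomes 7
  Position 19 ')': depth becomes 6
  Position 20 ')': depth becomes 5
  Position 21 '(': depth becomes 6
  Position 22 ')': depth becomes 5
  Position 23 ')': depth becomes 4
  Position 24 ')': depth becomes 3
  Position 25 ')': depth becomes 2
  Position 26 ')': depth becomes 1
  Position 27 ')': depth becomes 0
Maximum depth reached: 7

7


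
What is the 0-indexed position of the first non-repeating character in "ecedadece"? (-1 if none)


Input: ecedadece
Character frequencies:
  'a': 1
  'c': 2
  'd': 2
  'e': 4
Scanning left to right for freq == 1:
  Position 0 ('e'): freq=4, skip
  Position 1 ('c'): freq=2, skip
  Position 2 ('e'): freq=4, skip
  Position 3 ('d'): freq=2, skip
  Position 4 ('a'): unique! => answer = 4

4


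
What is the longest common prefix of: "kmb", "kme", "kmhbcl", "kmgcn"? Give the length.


Words: kmb, kme, kmhbcl, kmgcn
  Position 0: all 'k' => match
  Position 1: all 'm' => match
  Position 2: ('b', 'e', 'h', 'g') => mismatch, stop
LCP = "km" (length 2)

2


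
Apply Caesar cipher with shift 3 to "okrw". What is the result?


Caesar cipher: shift "okrw" by 3
  'o' (pos 14) + 3 = pos 17 = 'r'
  'k' (pos 10) + 3 = pos 13 = 'n'
  'r' (pos 17) + 3 = pos 20 = 'u'
  'w' (pos 22) + 3 = pos 25 = 'z'
Result: rnuz

rnuz


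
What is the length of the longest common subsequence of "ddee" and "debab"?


LCS of "ddee" and "debab"
DP table:
           d    e    b    a    b
      0    0    0    0    0    0
  d   0    1    1    1    1    1
  d   0    1    1    1    1    1
  e   0    1    2    2    2    2
  e   0    1    2    2    2    2
LCS length = dp[4][5] = 2

2


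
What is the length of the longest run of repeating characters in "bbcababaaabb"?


Input: "bbcababaaabb"
Scanning for longest run:
  Position 1 ('b'): continues run of 'b', length=2
  Position 2 ('c'): new char, reset run to 1
  Position 3 ('a'): new char, reset run to 1
  Position 4 ('b'): new char, reset run to 1
  Position 5 ('a'): new char, reset run to 1
  Position 6 ('b'): new char, reset run to 1
  Position 7 ('a'): new char, reset run to 1
  Position 8 ('a'): continues run of 'a', length=2
  Position 9 ('a'): continues run of 'a', length=3
  Position 10 ('b'): new char, reset run to 1
  Position 11 ('b'): continues run of 'b', length=2
Longest run: 'a' with length 3

3


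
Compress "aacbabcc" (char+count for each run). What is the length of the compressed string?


Input: aacbabcc
Runs:
  'a' x 2 => "a2"
  'c' x 1 => "c1"
  'b' x 1 => "b1"
  'a' x 1 => "a1"
  'b' x 1 => "b1"
  'c' x 2 => "c2"
Compressed: "a2c1b1a1b1c2"
Compressed length: 12

12


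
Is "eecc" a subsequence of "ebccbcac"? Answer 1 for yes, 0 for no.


Check if "eecc" is a subsequence of "ebccbcac"
Greedy scan:
  Position 0 ('e'): matches sub[0] = 'e'
  Position 1 ('b'): no match needed
  Position 2 ('c'): no match needed
  Position 3 ('c'): no match needed
  Position 4 ('b'): no match needed
  Position 5 ('c'): no match needed
  Position 6 ('a'): no match needed
  Position 7 ('c'): no match needed
Only matched 1/4 characters => not a subsequence

0


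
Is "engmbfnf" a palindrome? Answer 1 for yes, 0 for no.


Input: engmbfnf
Reversed: fnfbmgne
  Compare pos 0 ('e') with pos 7 ('f'): MISMATCH
  Compare pos 1 ('n') with pos 6 ('n'): match
  Compare pos 2 ('g') with pos 5 ('f'): MISMATCH
  Compare pos 3 ('m') with pos 4 ('b'): MISMATCH
Result: not a palindrome

0


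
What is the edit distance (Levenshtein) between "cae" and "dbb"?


Computing edit distance: "cae" -> "dbb"
DP table:
           d    b    b
      0    1    2    3
  c   1    1    2    3
  a   2    2    2    3
  e   3    3    3    3
Edit distance = dp[3][3] = 3

3


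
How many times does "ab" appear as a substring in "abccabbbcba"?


Searching for "ab" in "abccabbbcba"
Scanning each position:
  Position 0: "ab" => MATCH
  Position 1: "bc" => no
  Position 2: "cc" => no
  Position 3: "ca" => no
  Position 4: "ab" => MATCH
  Position 5: "bb" => no
  Position 6: "bb" => no
  Position 7: "bc" => no
  Position 8: "cb" => no
  Position 9: "ba" => no
Total occurrences: 2

2


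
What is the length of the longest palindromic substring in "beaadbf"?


Input: "beaadbf"
Checking substrings for palindromes:
  [2:4] "aa" (len 2) => palindrome
Longest palindromic substring: "aa" with length 2

2


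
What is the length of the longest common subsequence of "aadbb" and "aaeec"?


LCS of "aadbb" and "aaeec"
DP table:
           a    a    e    e    c
      0    0    0    0    0    0
  a   0    1    1    1    1    1
  a   0    1    2    2    2    2
  d   0    1    2    2    2    2
  b   0    1    2    2    2    2
  b   0    1    2    2    2    2
LCS length = dp[5][5] = 2

2


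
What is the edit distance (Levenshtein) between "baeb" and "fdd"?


Computing edit distance: "baeb" -> "fdd"
DP table:
           f    d    d
      0    1    2    3
  b   1    1    2    3
  a   2    2    2    3
  e   3    3    3    3
  b   4    4    4    4
Edit distance = dp[4][3] = 4

4


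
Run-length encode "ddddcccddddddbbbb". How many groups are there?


Input: ddddcccddddddbbbb
Scanning for consecutive runs:
  Group 1: 'd' x 4 (positions 0-3)
  Group 2: 'c' x 3 (positions 4-6)
  Group 3: 'd' x 6 (positions 7-12)
  Group 4: 'b' x 4 (positions 13-16)
Total groups: 4

4


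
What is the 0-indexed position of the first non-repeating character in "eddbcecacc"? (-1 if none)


Input: eddbcecacc
Character frequencies:
  'a': 1
  'b': 1
  'c': 4
  'd': 2
  'e': 2
Scanning left to right for freq == 1:
  Position 0 ('e'): freq=2, skip
  Position 1 ('d'): freq=2, skip
  Position 2 ('d'): freq=2, skip
  Position 3 ('b'): unique! => answer = 3

3


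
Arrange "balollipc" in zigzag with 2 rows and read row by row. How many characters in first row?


Zigzag "balollipc" into 2 rows:
Placing characters:
  'b' => row 0
  'a' => row 1
  'l' => row 0
  'o' => row 1
  'l' => row 0
  'l' => row 1
  'i' => row 0
  'p' => row 1
  'c' => row 0
Rows:
  Row 0: "bllic"
  Row 1: "aolp"
First row length: 5

5


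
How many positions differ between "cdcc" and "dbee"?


Comparing "cdcc" and "dbee" position by position:
  Position 0: 'c' vs 'd' => DIFFER
  Position 1: 'd' vs 'b' => DIFFER
  Position 2: 'c' vs 'e' => DIFFER
  Position 3: 'c' vs 'e' => DIFFER
Positions that differ: 4

4


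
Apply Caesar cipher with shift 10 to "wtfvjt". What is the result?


Caesar cipher: shift "wtfvjt" by 10
  'w' (pos 22) + 10 = pos 6 = 'g'
  't' (pos 19) + 10 = pos 3 = 'd'
  'f' (pos 5) + 10 = pos 15 = 'p'
  'v' (pos 21) + 10 = pos 5 = 'f'
  'j' (pos 9) + 10 = pos 19 = 't'
  't' (pos 19) + 10 = pos 3 = 'd'
Result: gdpftd

gdpftd


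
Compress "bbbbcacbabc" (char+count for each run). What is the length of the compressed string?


Input: bbbbcacbabc
Runs:
  'b' x 4 => "b4"
  'c' x 1 => "c1"
  'a' x 1 => "a1"
  'c' x 1 => "c1"
  'b' x 1 => "b1"
  'a' x 1 => "a1"
  'b' x 1 => "b1"
  'c' x 1 => "c1"
Compressed: "b4c1a1c1b1a1b1c1"
Compressed length: 16

16


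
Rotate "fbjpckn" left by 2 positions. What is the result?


Input: "fbjpckn", rotate left by 2
First 2 characters: "fb"
Remaining characters: "jpckn"
Concatenate remaining + first: "jpckn" + "fb" = "jpcknfb"

jpcknfb


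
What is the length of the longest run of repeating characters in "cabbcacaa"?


Input: "cabbcacaa"
Scanning for longest run:
  Position 1 ('a'): new char, reset run to 1
  Position 2 ('b'): new char, reset run to 1
  Position 3 ('b'): continues run of 'b', length=2
  Position 4 ('c'): new char, reset run to 1
  Position 5 ('a'): new char, reset run to 1
  Position 6 ('c'): new char, reset run to 1
  Position 7 ('a'): new char, reset run to 1
  Position 8 ('a'): continues run of 'a', length=2
Longest run: 'b' with length 2

2


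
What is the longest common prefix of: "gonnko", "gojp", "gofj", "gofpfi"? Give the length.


Words: gonnko, gojp, gofj, gofpfi
  Position 0: all 'g' => match
  Position 1: all 'o' => match
  Position 2: ('n', 'j', 'f', 'f') => mismatch, stop
LCP = "go" (length 2)

2


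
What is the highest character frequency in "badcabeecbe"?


Input: badcabeecbe
Character counts:
  'a': 2
  'b': 3
  'c': 2
  'd': 1
  'e': 3
Maximum frequency: 3

3


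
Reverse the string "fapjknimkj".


Input: fapjknimkj
Reading characters right to left:
  Position 9: 'j'
  Position 8: 'k'
  Position 7: 'm'
  Position 6: 'i'
  Position 5: 'n'
  Position 4: 'k'
  Position 3: 'j'
  Position 2: 'p'
  Position 1: 'a'
  Position 0: 'f'
Reversed: jkminkjpaf

jkminkjpaf


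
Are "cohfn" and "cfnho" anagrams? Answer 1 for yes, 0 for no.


Strings: "cohfn", "cfnho"
Sorted first:  cfhno
Sorted second: cfhno
Sorted forms match => anagrams

1


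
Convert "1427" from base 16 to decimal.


Input: "1427" in base 16
Positional expansion:
  Digit '1' (value 1) x 16^3 = 4096
  Digit '4' (value 4) x 16^2 = 1024
  Digit '2' (value 2) x 16^1 = 32
  Digit '7' (value 7) x 16^0 = 7
Sum = 5159

5159


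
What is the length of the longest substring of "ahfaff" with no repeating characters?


Input: "ahfaff"
Sliding window (track last position of each char):
  Position 0 ('a'): window [0,0] length 1 -- new best
  Position 1 ('h'): window [0,1] length 2 -- new best
  Position 2 ('f'): window [0,2] length 3 -- new best
  Position 3 ('a'): repeat (last at 0), move window start to 1
  Position 3 ('a'): window [1,3] length 3
  Position 4 ('f'): repeat (last at 2), move window start to 3
  Position 4 ('f'): window [3,4] length 2
  Position 5 ('f'): repeat (last at 4), move window start to 5
  Position 5 ('f'): window [5,5] length 1
Longest substring with no repeats: "ahf" with length 3

3


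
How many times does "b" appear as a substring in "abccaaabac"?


Searching for "b" in "abccaaabac"
Scanning each position:
  Position 0: "a" => no
  Position 1: "b" => MATCH
  Position 2: "c" => no
  Position 3: "c" => no
  Position 4: "a" => no
  Position 5: "a" => no
  Position 6: "a" => no
  Position 7: "b" => MATCH
  Position 8: "a" => no
  Position 9: "c" => no
Total occurrences: 2

2


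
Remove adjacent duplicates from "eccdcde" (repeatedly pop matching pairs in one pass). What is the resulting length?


Input: eccdcde
Stack-based adjacent duplicate removal:
  Read 'e': push. Stack: e
  Read 'c': push. Stack: ec
  Read 'c': matches stack top 'c' => pop. Stack: e
  Read 'd': push. Stack: ed
  Read 'c': push. Stack: edc
  Read 'd': push. Stack: edcd
  Read 'e': push. Stack: edcde
Final stack: "edcde" (length 5)

5


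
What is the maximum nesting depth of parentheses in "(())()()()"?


Input: "(())()()()"
Tracking depth:
  Position 0 '(': depth becomes 1
  Position 1 '(': depth becomes 2
  Position 2 ')': depth becomes 1
  Position 3 ')': depth becomes 0
  Position 4 '(': depth becomes 1
  Position 5 ')': depth becomes 0
  Position 6 '(': depth becomes 1
  Position 7 ')': depth becomes 0
  Position 8 '(': depth becomes 1
  Position 9 ')': depth becomes 0
Maximum depth reached: 2

2


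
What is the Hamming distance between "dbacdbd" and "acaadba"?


Comparing "dbacdbd" and "acaadba" position by position:
  Position 0: 'd' vs 'a' => differ
  Position 1: 'b' vs 'c' => differ
  Position 2: 'a' vs 'a' => same
  Position 3: 'c' vs 'a' => differ
  Position 4: 'd' vs 'd' => same
  Position 5: 'b' vs 'b' => same
  Position 6: 'd' vs 'a' => differ
Total differences (Hamming distance): 4

4


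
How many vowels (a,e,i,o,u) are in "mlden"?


Input: mlden
Checking each character:
  'm' at position 0: consonant
  'l' at position 1: consonant
  'd' at position 2: consonant
  'e' at position 3: vowel (running total: 1)
  'n' at position 4: consonant
Total vowels: 1

1


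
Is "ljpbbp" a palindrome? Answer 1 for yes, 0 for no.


Input: ljpbbp
Reversed: pbbpjl
  Compare pos 0 ('l') with pos 5 ('p'): MISMATCH
  Compare pos 1 ('j') with pos 4 ('b'): MISMATCH
  Compare pos 2 ('p') with pos 3 ('b'): MISMATCH
Result: not a palindrome

0


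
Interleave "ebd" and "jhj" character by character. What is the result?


Interleaving "ebd" and "jhj":
  Position 0: 'e' from first, 'j' from second => "ej"
  Position 1: 'b' from first, 'h' from second => "bh"
  Position 2: 'd' from first, 'j' from second => "dj"
Result: ejbhdj

ejbhdj


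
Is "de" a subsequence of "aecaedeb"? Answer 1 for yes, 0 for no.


Check if "de" is a subsequence of "aecaedeb"
Greedy scan:
  Position 0 ('a'): no match needed
  Position 1 ('e'): no match needed
  Position 2 ('c'): no match needed
  Position 3 ('a'): no match needed
  Position 4 ('e'): no match needed
  Position 5 ('d'): matches sub[0] = 'd'
  Position 6 ('e'): matches sub[1] = 'e'
  Position 7 ('b'): no match needed
All 2 characters matched => is a subsequence

1


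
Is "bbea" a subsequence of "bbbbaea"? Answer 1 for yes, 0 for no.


Check if "bbea" is a subsequence of "bbbbaea"
Greedy scan:
  Position 0 ('b'): matches sub[0] = 'b'
  Position 1 ('b'): matches sub[1] = 'b'
  Position 2 ('b'): no match needed
  Position 3 ('b'): no match needed
  Position 4 ('a'): no match needed
  Position 5 ('e'): matches sub[2] = 'e'
  Position 6 ('a'): matches sub[3] = 'a'
All 4 characters matched => is a subsequence

1


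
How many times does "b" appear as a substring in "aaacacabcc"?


Searching for "b" in "aaacacabcc"
Scanning each position:
  Position 0: "a" => no
  Position 1: "a" => no
  Position 2: "a" => no
  Position 3: "c" => no
  Position 4: "a" => no
  Position 5: "c" => no
  Position 6: "a" => no
  Position 7: "b" => MATCH
  Position 8: "c" => no
  Position 9: "c" => no
Total occurrences: 1

1


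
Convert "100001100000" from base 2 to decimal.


Input: "100001100000" in base 2
Positional expansion:
  Digit '1' (value 1) x 2^11 = 2048
  Digit '0' (value 0) x 2^10 = 0
  Digit '0' (value 0) x 2^9 = 0
  Digit '0' (value 0) x 2^8 = 0
  Digit '0' (value 0) x 2^7 = 0
  Digit '1' (value 1) x 2^6 = 64
  Digit '1' (value 1) x 2^5 = 32
  Digit '0' (value 0) x 2^4 = 0
  Digit '0' (value 0) x 2^3 = 0
  Digit '0' (value 0) x 2^2 = 0
  Digit '0' (value 0) x 2^1 = 0
  Digit '0' (value 0) x 2^0 = 0
Sum = 2144

2144


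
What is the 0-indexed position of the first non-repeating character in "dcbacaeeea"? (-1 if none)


Input: dcbacaeeea
Character frequencies:
  'a': 3
  'b': 1
  'c': 2
  'd': 1
  'e': 3
Scanning left to right for freq == 1:
  Position 0 ('d'): unique! => answer = 0

0


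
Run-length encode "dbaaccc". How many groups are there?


Input: dbaaccc
Scanning for consecutive runs:
  Group 1: 'd' x 1 (positions 0-0)
  Group 2: 'b' x 1 (positions 1-1)
  Group 3: 'a' x 2 (positions 2-3)
  Group 4: 'c' x 3 (positions 4-6)
Total groups: 4

4


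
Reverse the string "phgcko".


Input: phgcko
Reading characters right to left:
  Position 5: 'o'
  Position 4: 'k'
  Position 3: 'c'
  Position 2: 'g'
  Position 1: 'h'
  Position 0: 'p'
Reversed: okcghp

okcghp


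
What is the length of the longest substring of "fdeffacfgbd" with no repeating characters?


Input: "fdeffacfgbd"
Sliding window (track last position of each char):
  Position 0 ('f'): window [0,0] length 1 -- new best
  Position 1 ('d'): window [0,1] length 2 -- new best
  Position 2 ('e'): window [0,2] length 3 -- new best
  Position 3 ('f'): repeat (last at 0), move window start to 1
  Position 3 ('f'): window [1,3] length 3
  Position 4 ('f'): repeat (last at 3), move window start to 4
  Position 4 ('f'): window [4,4] length 1
  Position 5 ('a'): window [4,5] length 2
  Position 6 ('c'): window [4,6] length 3
  Position 7 ('f'): repeat (last at 4), move window start to 5
  Position 7 ('f'): window [5,7] length 3
  Position 8 ('g'): window [5,8] length 4 -- new best
  Position 9 ('b'): window [5,9] length 5 -- new best
  Position 10 ('d'): window [5,10] length 6 -- new best
Longest substring with no repeats: "acfgbd" with length 6

6


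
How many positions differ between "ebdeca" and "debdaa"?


Comparing "ebdeca" and "debdaa" position by position:
  Position 0: 'e' vs 'd' => DIFFER
  Position 1: 'b' vs 'e' => DIFFER
  Position 2: 'd' vs 'b' => DIFFER
  Position 3: 'e' vs 'd' => DIFFER
  Position 4: 'c' vs 'a' => DIFFER
  Position 5: 'a' vs 'a' => same
Positions that differ: 5

5


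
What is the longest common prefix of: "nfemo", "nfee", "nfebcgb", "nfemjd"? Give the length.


Words: nfemo, nfee, nfebcgb, nfemjd
  Position 0: all 'n' => match
  Position 1: all 'f' => match
  Position 2: all 'e' => match
  Position 3: ('m', 'e', 'b', 'm') => mismatch, stop
LCP = "nfe" (length 3)

3


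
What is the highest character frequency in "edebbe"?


Input: edebbe
Character counts:
  'b': 2
  'd': 1
  'e': 3
Maximum frequency: 3

3


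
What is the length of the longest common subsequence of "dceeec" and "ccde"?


LCS of "dceeec" and "ccde"
DP table:
           c    c    d    e
      0    0    0    0    0
  d   0    0    0    1    1
  c   0    1    1    1    1
  e   0    1    1    1    2
  e   0    1    1    1    2
  e   0    1    1    1    2
  c   0    1    2    2    2
LCS length = dp[6][4] = 2

2


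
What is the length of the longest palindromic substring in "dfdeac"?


Input: "dfdeac"
Checking substrings for palindromes:
  [0:3] "dfd" (len 3) => palindrome
Longest palindromic substring: "dfd" with length 3

3


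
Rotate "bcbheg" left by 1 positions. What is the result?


Input: "bcbheg", rotate left by 1
First 1 characters: "b"
Remaining characters: "cbheg"
Concatenate remaining + first: "cbheg" + "b" = "cbhegb"

cbhegb


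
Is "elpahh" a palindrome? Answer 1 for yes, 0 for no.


Input: elpahh
Reversed: hhaple
  Compare pos 0 ('e') with pos 5 ('h'): MISMATCH
  Compare pos 1 ('l') with pos 4 ('h'): MISMATCH
  Compare pos 2 ('p') with pos 3 ('a'): MISMATCH
Result: not a palindrome

0


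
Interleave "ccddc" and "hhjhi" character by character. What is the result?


Interleaving "ccddc" and "hhjhi":
  Position 0: 'c' from first, 'h' from second => "ch"
  Position 1: 'c' from first, 'h' from second => "ch"
  Position 2: 'd' from first, 'j' from second => "dj"
  Position 3: 'd' from first, 'h' from second => "dh"
  Position 4: 'c' from first, 'i' from second => "ci"
Result: chchdjdhci

chchdjdhci


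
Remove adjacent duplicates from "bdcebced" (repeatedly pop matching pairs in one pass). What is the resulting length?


Input: bdcebced
Stack-based adjacent duplicate removal:
  Read 'b': push. Stack: b
  Read 'd': push. Stack: bd
  Read 'c': push. Stack: bdc
  Read 'e': push. Stack: bdce
  Read 'b': push. Stack: bdceb
  Read 'c': push. Stack: bdcebc
  Read 'e': push. Stack: bdcebce
  Read 'd': push. Stack: bdcebced
Final stack: "bdcebced" (length 8)

8


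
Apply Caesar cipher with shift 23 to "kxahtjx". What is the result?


Caesar cipher: shift "kxahtjx" by 23
  'k' (pos 10) + 23 = pos 7 = 'h'
  'x' (pos 23) + 23 = pos 20 = 'u'
  'a' (pos 0) + 23 = pos 23 = 'x'
  'h' (pos 7) + 23 = pos 4 = 'e'
  't' (pos 19) + 23 = pos 16 = 'q'
  'j' (pos 9) + 23 = pos 6 = 'g'
  'x' (pos 23) + 23 = pos 20 = 'u'
Result: huxeqgu

huxeqgu


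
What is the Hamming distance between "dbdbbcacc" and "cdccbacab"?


Comparing "dbdbbcacc" and "cdccbacab" position by position:
  Position 0: 'd' vs 'c' => differ
  Position 1: 'b' vs 'd' => differ
  Position 2: 'd' vs 'c' => differ
  Position 3: 'b' vs 'c' => differ
  Position 4: 'b' vs 'b' => same
  Position 5: 'c' vs 'a' => differ
  Position 6: 'a' vs 'c' => differ
  Position 7: 'c' vs 'a' => differ
  Position 8: 'c' vs 'b' => differ
Total differences (Hamming distance): 8

8


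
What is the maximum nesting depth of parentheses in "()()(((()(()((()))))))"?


Input: "()()(((()(()((()))))))"
Tracking depth:
  Position 0 '(': depth becomes 1
  Position 1 ')': depth becomes 0
  Position 2 '(': depth becomes 1
  Position 3 ')': depth becomes 0
  Position 4 '(': depth becomes 1
  Position 5 '(': depth becomes 2
  Position 6 '(': depth becomes 3
  Position 7 '(': depth becomes 4
  Position 8 ')': depth becomes 3
  Position 9 '(': depth becomes 4
  Position 10 '(': depth becomes 5
  Position 11 ')': depth becomes 4
  Position 12 '(': depth becomes 5
  Position 13 '(': depth becomes 6
  Position 14 '(': depth becomes 7
  Position 15 ')': depth becomes 6
  Position 16 ')': depth becomes 5
  Position 17 ')': depth becomes 4
  Position 18 ')': depth becomes 3
  Position 19 ')': depth becomes 2
  Position 20 ')': depth becomes 1
  Position 21 ')': depth becomes 0
Maximum depth reached: 7

7


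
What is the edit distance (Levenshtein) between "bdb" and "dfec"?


Computing edit distance: "bdb" -> "dfec"
DP table:
           d    f    e    c
      0    1    2    3    4
  b   1    1    2    3    4
  d   2    1    2    3    4
  b   3    2    2    3    4
Edit distance = dp[3][4] = 4

4


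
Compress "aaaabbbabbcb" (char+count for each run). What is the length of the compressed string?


Input: aaaabbbabbcb
Runs:
  'a' x 4 => "a4"
  'b' x 3 => "b3"
  'a' x 1 => "a1"
  'b' x 2 => "b2"
  'c' x 1 => "c1"
  'b' x 1 => "b1"
Compressed: "a4b3a1b2c1b1"
Compressed length: 12

12


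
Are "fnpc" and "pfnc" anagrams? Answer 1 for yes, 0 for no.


Strings: "fnpc", "pfnc"
Sorted first:  cfnp
Sorted second: cfnp
Sorted forms match => anagrams

1


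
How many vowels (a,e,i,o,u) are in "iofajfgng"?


Input: iofajfgng
Checking each character:
  'i' at position 0: vowel (running total: 1)
  'o' at position 1: vowel (running total: 2)
  'f' at position 2: consonant
  'a' at position 3: vowel (running total: 3)
  'j' at position 4: consonant
  'f' at position 5: consonant
  'g' at position 6: consonant
  'n' at position 7: consonant
  'g' at position 8: consonant
Total vowels: 3

3


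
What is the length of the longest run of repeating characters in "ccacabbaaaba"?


Input: "ccacabbaaaba"
Scanning for longest run:
  Position 1 ('c'): continues run of 'c', length=2
  Position 2 ('a'): new char, reset run to 1
  Position 3 ('c'): new char, reset run to 1
  Position 4 ('a'): new char, reset run to 1
  Position 5 ('b'): new char, reset run to 1
  Position 6 ('b'): continues run of 'b', length=2
  Position 7 ('a'): new char, reset run to 1
  Position 8 ('a'): continues run of 'a', length=2
  Position 9 ('a'): continues run of 'a', length=3
  Position 10 ('b'): new char, reset run to 1
  Position 11 ('a'): new char, reset run to 1
Longest run: 'a' with length 3

3


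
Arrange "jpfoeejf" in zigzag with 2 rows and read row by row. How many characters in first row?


Zigzag "jpfoeejf" into 2 rows:
Placing characters:
  'j' => row 0
  'p' => row 1
  'f' => row 0
  'o' => row 1
  'e' => row 0
  'e' => row 1
  'j' => row 0
  'f' => row 1
Rows:
  Row 0: "jfej"
  Row 1: "poef"
First row length: 4

4


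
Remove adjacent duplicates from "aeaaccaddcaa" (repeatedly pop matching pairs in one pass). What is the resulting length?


Input: aeaaccaddcaa
Stack-based adjacent duplicate removal:
  Read 'a': push. Stack: a
  Read 'e': push. Stack: ae
  Read 'a': push. Stack: aea
  Read 'a': matches stack top 'a' => pop. Stack: ae
  Read 'c': push. Stack: aec
  Read 'c': matches stack top 'c' => pop. Stack: ae
  Read 'a': push. Stack: aea
  Read 'd': push. Stack: aead
  Read 'd': matches stack top 'd' => pop. Stack: aea
  Read 'c': push. Stack: aeac
  Read 'a': push. Stack: aeaca
  Read 'a': matches stack top 'a' => pop. Stack: aeac
Final stack: "aeac" (length 4)

4


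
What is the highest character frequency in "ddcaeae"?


Input: ddcaeae
Character counts:
  'a': 2
  'c': 1
  'd': 2
  'e': 2
Maximum frequency: 2

2


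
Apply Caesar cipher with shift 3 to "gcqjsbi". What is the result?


Caesar cipher: shift "gcqjsbi" by 3
  'g' (pos 6) + 3 = pos 9 = 'j'
  'c' (pos 2) + 3 = pos 5 = 'f'
  'q' (pos 16) + 3 = pos 19 = 't'
  'j' (pos 9) + 3 = pos 12 = 'm'
  's' (pos 18) + 3 = pos 21 = 'v'
  'b' (pos 1) + 3 = pos 4 = 'e'
  'i' (pos 8) + 3 = pos 11 = 'l'
Result: jftmvel

jftmvel


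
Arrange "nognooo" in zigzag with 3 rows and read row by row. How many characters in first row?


Zigzag "nognooo" into 3 rows:
Placing characters:
  'n' => row 0
  'o' => row 1
  'g' => row 2
  'n' => row 1
  'o' => row 0
  'o' => row 1
  'o' => row 2
Rows:
  Row 0: "no"
  Row 1: "ono"
  Row 2: "go"
First row length: 2

2


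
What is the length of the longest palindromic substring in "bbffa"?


Input: "bbffa"
Checking substrings for palindromes:
  [0:2] "bb" (len 2) => palindrome
  [2:4] "ff" (len 2) => palindrome
Longest palindromic substring: "bb" with length 2

2
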